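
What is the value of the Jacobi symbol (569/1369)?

569 ≡ 1 (mod 4), so quadratic reciprocity gives (569/1369) = (1369/569). Reduce: 1369 ≡ 231 (mod 569). Now have (231/569).
569 ≡ 1 (mod 4), so quadratic reciprocity gives (231/569) = (569/231). Reduce: 569 ≡ 107 (mod 231). Now have (107/231).
Both 107 ≡ 3 and 231 ≡ 3 (mod 4), so reciprocity gives (107/231) = -(231/107). Reduce: 231 ≡ 17 (mod 107). Now have -(17/107).
17 ≡ 1 (mod 4), so quadratic reciprocity gives (17/107) = (107/17). Reduce: 107 ≡ 5 (mod 17). Now have -(5/17).
5 ≡ 1 (mod 4), so quadratic reciprocity gives (5/17) = (17/5). Reduce: 17 ≡ 2 (mod 5). Now have -(2/5).
Factor out 2: 2 = 2. Since 5 ≡ 5 (mod 8), (2/5) = -1. Now have (1/5).
(1/5) = 1. Collecting the sign factors: 1.

1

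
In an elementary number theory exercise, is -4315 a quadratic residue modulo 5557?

Pull out -1: (-4315|5557) = (-1|5557)·(4315|5557). Since 5557 ≡ 1 (mod 4), (-1|5557) = +1. Now have (4315|5557).
5557 ≡ 1 (mod 4), so quadratic reciprocity gives (4315|5557) = (5557|4315). Reduce: 5557 ≡ 1242 (mod 4315). Now have (1242|4315).
Factor out 2: 1242 = 2·621. Since 4315 ≡ 3 (mod 8), (2|4315) = -1. Now have -(621|4315).
621 ≡ 1 (mod 4), so quadratic reciprocity gives (621|4315) = (4315|621). Reduce: 4315 ≡ 589 (mod 621). Now have -(589|621).
589 ≡ 1 (mod 4), so quadratic reciprocity gives (589|621) = (621|589). Reduce: 621 ≡ 32 (mod 589). Now have -(32|589).
Factor out 2: 32 = 2^5. Since 589 ≡ 5 (mod 8), (2|589) = -1, and (2|589)^5 = -1. Now have (1|589).
(1|589) = 1. Collecting the sign factors: 1.
The Legendre symbol is 1, so x^2 ≡ -4315 (mod 5557) has solution.

yes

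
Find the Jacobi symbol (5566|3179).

(5566|3179)
  = (2387|3179)    [5566 ≡ 2387 mod 3179]
  = -(3179|2387)    [QR: both ≡ 3 mod 4, sign flips]
  = -(792|2387)    [3179 ≡ 792 mod 2387]
  = (99|2387)    [2387 ≡ 3 mod 8 ⇒ (2|2387)^3 = -1]
  = -(2387|99)    [QR: both ≡ 3 mod 4, sign flips]
  = -(11|99)    [2387 ≡ 11 mod 99]
  = (99|11)    [QR: both ≡ 3 mod 4, sign flips]
  = (0|11)    [99 ≡ 0 mod 11]
  = 0    [numerator 0, gcd > 1]

0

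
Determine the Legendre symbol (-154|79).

Pull out -1: (-154|79) = (-1|79)·(154|79). Since 79 ≡ 3 (mod 4), (-1|79) = -1. Now have -(154|79).
Reduce the numerator: 154 ≡ 75 (mod 79), so (154|79) = (75|79).
Both 75 ≡ 3 and 79 ≡ 3 (mod 4), so reciprocity gives (75|79) = -(79|75). Reduce: 79 ≡ 4 (mod 75). Now have (4|75).
Factor out 2: 4 = 2^2. Since 75 ≡ 3 (mod 8), (2|75) = -1, and (2|75)^2 = +1. Now have (1|75).
(1|75) = 1. Collecting the sign factors: 1.

1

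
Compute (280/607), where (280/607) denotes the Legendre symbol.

-1

Factor out 2: 280 = 2^3·35. Since 607 ≡ 7 (mod 8), (2/607) = +1, and (2/607)^3 = +1. Now have (35/607).
Both 35 ≡ 3 and 607 ≡ 3 (mod 4), so reciprocity gives (35/607) = -(607/35). Reduce: 607 ≡ 12 (mod 35). Now have -(12/35).
Factor out 2: 12 = 2^2·3. Since 35 ≡ 3 (mod 8), (2/35) = -1, and (2/35)^2 = +1. Now have -(3/35).
Both 3 ≡ 3 and 35 ≡ 3 (mod 4), so reciprocity gives (3/35) = -(35/3). Reduce: 35 ≡ 2 (mod 3). Now have (2/3).
Factor out 2: 2 = 2. Since 3 ≡ 3 (mod 8), (2/3) = -1. Now have -(1/3).
(1/3) = 1. Collecting the sign factors: -1.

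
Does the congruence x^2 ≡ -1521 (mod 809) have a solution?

yes

(-1521/809)
  = (1521/809)    [809 ≡ 1 mod 4 ⇒ (-1/809) = +1]
  = (712/809)    [1521 ≡ 712 mod 809]
  = (89/809)    [809 ≡ 1 mod 8 ⇒ (2/809)^3 = +1]
  = (809/89)    [QR: 89 ≡ 1 mod 4, sign kept]
  = (8/89)    [809 ≡ 8 mod 89]
  = (1/89)    [89 ≡ 1 mod 8 ⇒ (2/89)^3 = +1]
  = 1    [(1/89) = 1]
(-1521/809) = 1, and 809 is prime, so -1521 is a quadratic residue mod 809.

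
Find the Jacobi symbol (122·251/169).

1

By multiplicativity, (122·251/169) = (122/169)·(251/169).
First factor (122/169):
(122/169)
  = (61/169)    [169 ≡ 1 mod 8 ⇒ (2/169) = +1]
  = (169/61)    [QR: 61 ≡ 1 mod 4, sign kept]
  = (47/61)    [169 ≡ 47 mod 61]
  = (61/47)    [QR: 61 ≡ 1 mod 4, sign kept]
  = (14/47)    [61 ≡ 14 mod 47]
  = (7/47)    [47 ≡ 7 mod 8 ⇒ (2/47) = +1]
  = -(47/7)    [QR: both ≡ 3 mod 4, sign flips]
  = -(5/7)    [47 ≡ 5 mod 7]
  = -(7/5)    [QR: 5 ≡ 1 mod 4, sign kept]
  = -(2/5)    [7 ≡ 2 mod 5]
  = (1/5)    [5 ≡ 5 mod 8 ⇒ (2/5) = -1]
  = 1    [(1/5) = 1]
Second factor (251/169):
(251/169)
  = (82/169)    [251 ≡ 82 mod 169]
  = (41/169)    [169 ≡ 1 mod 8 ⇒ (2/169) = +1]
  = (169/41)    [QR: 41 ≡ 1 mod 4, sign kept]
  = (5/41)    [169 ≡ 5 mod 41]
  = (41/5)    [QR: 5 ≡ 1 mod 4, sign kept]
  = (1/5)    [41 ≡ 1 mod 5]
  = 1    [(1/5) = 1]
Product: (1)·(1) = 1.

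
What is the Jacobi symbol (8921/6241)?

Reduce the numerator: 8921 ≡ 2680 (mod 6241), so (8921/6241) = (2680/6241).
Factor out 2: 2680 = 2^3·335. Since 6241 ≡ 1 (mod 8), (2/6241) = +1, and (2/6241)^3 = +1. Now have (335/6241).
6241 ≡ 1 (mod 4), so quadratic reciprocity gives (335/6241) = (6241/335). Reduce: 6241 ≡ 211 (mod 335). Now have (211/335).
Both 211 ≡ 3 and 335 ≡ 3 (mod 4), so reciprocity gives (211/335) = -(335/211). Reduce: 335 ≡ 124 (mod 211). Now have -(124/211).
Factor out 2: 124 = 2^2·31. Since 211 ≡ 3 (mod 8), (2/211) = -1, and (2/211)^2 = +1. Now have -(31/211).
Both 31 ≡ 3 and 211 ≡ 3 (mod 4), so reciprocity gives (31/211) = -(211/31). Reduce: 211 ≡ 25 (mod 31). Now have (25/31).
25 ≡ 1 (mod 4), so quadratic reciprocity gives (25/31) = (31/25). Reduce: 31 ≡ 6 (mod 25). Now have (6/25).
Factor out 2: 6 = 2·3. Since 25 ≡ 1 (mod 8), (2/25) = +1. Now have (3/25).
25 ≡ 1 (mod 4), so quadratic reciprocity gives (3/25) = (25/3). Reduce: 25 ≡ 1 (mod 3). Now have (1/3).
(1/3) = 1. Collecting the sign factors: 1.

1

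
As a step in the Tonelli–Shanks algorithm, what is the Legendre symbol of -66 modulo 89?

(-66/89)
  = (23/89)    [-66 ≡ 23 mod 89]
  = (89/23)    [QR: 89 ≡ 1 mod 4, sign kept]
  = (20/23)    [89 ≡ 20 mod 23]
  = (5/23)    [23 ≡ 7 mod 8 ⇒ (2/23)^2 = +1]
  = (23/5)    [QR: 5 ≡ 1 mod 4, sign kept]
  = (3/5)    [23 ≡ 3 mod 5]
  = (5/3)    [QR: 5 ≡ 1 mod 4, sign kept]
  = (2/3)    [5 ≡ 2 mod 3]
  = -(1/3)    [3 ≡ 3 mod 8 ⇒ (2/3) = -1]
  = -1    [(1/3) = 1]

-1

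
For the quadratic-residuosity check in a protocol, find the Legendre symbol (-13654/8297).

1

(-13654/8297)
  = (2940/8297)    [-13654 ≡ 2940 mod 8297]
  = (735/8297)    [8297 ≡ 1 mod 8 ⇒ (2/8297)^2 = +1]
  = (8297/735)    [QR: 8297 ≡ 1 mod 4, sign kept]
  = (212/735)    [8297 ≡ 212 mod 735]
  = (53/735)    [735 ≡ 7 mod 8 ⇒ (2/735)^2 = +1]
  = (735/53)    [QR: 53 ≡ 1 mod 4, sign kept]
  = (46/53)    [735 ≡ 46 mod 53]
  = -(23/53)    [53 ≡ 5 mod 8 ⇒ (2/53) = -1]
  = -(53/23)    [QR: 53 ≡ 1 mod 4, sign kept]
  = -(7/23)    [53 ≡ 7 mod 23]
  = (23/7)    [QR: both ≡ 3 mod 4, sign flips]
  = (2/7)    [23 ≡ 2 mod 7]
  = (1/7)    [7 ≡ 7 mod 8 ⇒ (2/7) = +1]
  = 1    [(1/7) = 1]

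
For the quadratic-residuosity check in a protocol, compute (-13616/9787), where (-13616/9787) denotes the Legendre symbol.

-1

(-13616/9787)
  = -(13616/9787)    [9787 ≡ 3 mod 4 ⇒ (-1/9787) = -1]
  = -(3829/9787)    [13616 ≡ 3829 mod 9787]
  = -(9787/3829)    [QR: 3829 ≡ 1 mod 4, sign kept]
  = -(2129/3829)    [9787 ≡ 2129 mod 3829]
  = -(3829/2129)    [QR: 2129 ≡ 1 mod 4, sign kept]
  = -(1700/2129)    [3829 ≡ 1700 mod 2129]
  = -(425/2129)    [2129 ≡ 1 mod 8 ⇒ (2/2129)^2 = +1]
  = -(2129/425)    [QR: 425 ≡ 1 mod 4, sign kept]
  = -(4/425)    [2129 ≡ 4 mod 425]
  = -(1/425)    [425 ≡ 1 mod 8 ⇒ (2/425)^2 = +1]
  = -1    [(1/425) = 1]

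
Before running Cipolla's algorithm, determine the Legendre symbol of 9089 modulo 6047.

1

Reduce the numerator: 9089 ≡ 3042 (mod 6047), so (9089|6047) = (3042|6047).
Factor out 2: 3042 = 2·1521. Since 6047 ≡ 7 (mod 8), (2|6047) = +1. Now have (1521|6047).
1521 ≡ 1 (mod 4), so quadratic reciprocity gives (1521|6047) = (6047|1521). Reduce: 6047 ≡ 1484 (mod 1521). Now have (1484|1521).
Factor out 2: 1484 = 2^2·371. Since 1521 ≡ 1 (mod 8), (2|1521) = +1, and (2|1521)^2 = +1. Now have (371|1521).
1521 ≡ 1 (mod 4), so quadratic reciprocity gives (371|1521) = (1521|371). Reduce: 1521 ≡ 37 (mod 371). Now have (37|371).
37 ≡ 1 (mod 4), so quadratic reciprocity gives (37|371) = (371|37). Reduce: 371 ≡ 1 (mod 37). Now have (1|37).
(1|37) = 1. Collecting the sign factors: 1.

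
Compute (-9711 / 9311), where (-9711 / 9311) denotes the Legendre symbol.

(-9711 / 9311)
  = (8911 / 9311)    [-9711 ≡ 8911 mod 9311]
  = -(9311 / 8911)    [QR: both ≡ 3 mod 4, sign flips]
  = -(400 / 8911)    [9311 ≡ 400 mod 8911]
  = -(25 / 8911)    [8911 ≡ 7 mod 8 ⇒ (2 / 8911)^4 = +1]
  = -(8911 / 25)    [QR: 25 ≡ 1 mod 4, sign kept]
  = -(11 / 25)    [8911 ≡ 11 mod 25]
  = -(25 / 11)    [QR: 25 ≡ 1 mod 4, sign kept]
  = -(3 / 11)    [25 ≡ 3 mod 11]
  = (11 / 3)    [QR: both ≡ 3 mod 4, sign flips]
  = (2 / 3)    [11 ≡ 2 mod 3]
  = -(1 / 3)    [3 ≡ 3 mod 8 ⇒ (2 / 3) = -1]
  = -1    [(1 / 3) = 1]

-1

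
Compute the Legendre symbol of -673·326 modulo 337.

-1

By multiplicativity, (-673·326|337) = (-673|337)·(326|337).
First factor (-673|337):
(-673|337)
  = (673|337)    [337 ≡ 1 mod 4 ⇒ (-1|337) = +1]
  = (336|337)    [673 ≡ 336 mod 337]
  = (21|337)    [337 ≡ 1 mod 8 ⇒ (2|337)^4 = +1]
  = (337|21)    [QR: 21 ≡ 1 mod 4, sign kept]
  = (1|21)    [337 ≡ 1 mod 21]
  = 1    [(1|21) = 1]
Second factor (326|337):
(326|337)
  = (163|337)    [337 ≡ 1 mod 8 ⇒ (2|337) = +1]
  = (337|163)    [QR: 337 ≡ 1 mod 4, sign kept]
  = (11|163)    [337 ≡ 11 mod 163]
  = -(163|11)    [QR: both ≡ 3 mod 4, sign flips]
  = -(9|11)    [163 ≡ 9 mod 11]
  = -(11|9)    [QR: 9 ≡ 1 mod 4, sign kept]
  = -(2|9)    [11 ≡ 2 mod 9]
  = -(1|9)    [9 ≡ 1 mod 8 ⇒ (2|9) = +1]
  = -1    [(1|9) = 1]
Product: (1)·(-1) = -1.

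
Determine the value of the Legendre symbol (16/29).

1

Factor out 2: 16 = 2^4. Since 29 ≡ 5 (mod 8), (2/29) = -1, and (2/29)^4 = +1. Now have (1/29).
(1/29) = 1. Collecting the sign factors: 1.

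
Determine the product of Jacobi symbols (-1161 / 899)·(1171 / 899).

-1

By multiplicativity, (-1161·1171 / 899) = (-1161 / 899)·(1171 / 899).
First factor (-1161 / 899):
(-1161 / 899)
  = (637 / 899)    [-1161 ≡ 637 mod 899]
  = (899 / 637)    [QR: 637 ≡ 1 mod 4, sign kept]
  = (262 / 637)    [899 ≡ 262 mod 637]
  = -(131 / 637)    [637 ≡ 5 mod 8 ⇒ (2 / 637) = -1]
  = -(637 / 131)    [QR: 637 ≡ 1 mod 4, sign kept]
  = -(113 / 131)    [637 ≡ 113 mod 131]
  = -(131 / 113)    [QR: 113 ≡ 1 mod 4, sign kept]
  = -(18 / 113)    [131 ≡ 18 mod 113]
  = -(9 / 113)    [113 ≡ 1 mod 8 ⇒ (2 / 113) = +1]
  = -(113 / 9)    [QR: 9 ≡ 1 mod 4, sign kept]
  = -(5 / 9)    [113 ≡ 5 mod 9]
  = -(9 / 5)    [QR: 5 ≡ 1 mod 4, sign kept]
  = -(4 / 5)    [9 ≡ 4 mod 5]
  = -(1 / 5)    [5 ≡ 5 mod 8 ⇒ (2 / 5)^2 = +1]
  = -1    [(1 / 5) = 1]
Second factor (1171 / 899):
(1171 / 899)
  = (272 / 899)    [1171 ≡ 272 mod 899]
  = (17 / 899)    [899 ≡ 3 mod 8 ⇒ (2 / 899)^4 = +1]
  = (899 / 17)    [QR: 17 ≡ 1 mod 4, sign kept]
  = (15 / 17)    [899 ≡ 15 mod 17]
  = (17 / 15)    [QR: 17 ≡ 1 mod 4, sign kept]
  = (2 / 15)    [17 ≡ 2 mod 15]
  = (1 / 15)    [15 ≡ 7 mod 8 ⇒ (2 / 15) = +1]
  = 1    [(1 / 15) = 1]
Product: (-1)·(1) = -1.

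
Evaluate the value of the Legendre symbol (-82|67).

Pull out -1: (-82|67) = (-1|67)·(82|67). Since 67 ≡ 3 (mod 4), (-1|67) = -1. Now have -(82|67).
Reduce the numerator: 82 ≡ 15 (mod 67), so (82|67) = (15|67).
Both 15 ≡ 3 and 67 ≡ 3 (mod 4), so reciprocity gives (15|67) = -(67|15). Reduce: 67 ≡ 7 (mod 15). Now have (7|15).
Both 7 ≡ 3 and 15 ≡ 3 (mod 4), so reciprocity gives (7|15) = -(15|7). Reduce: 15 ≡ 1 (mod 7). Now have -(1|7).
(1|7) = 1. Collecting the sign factors: -1.

-1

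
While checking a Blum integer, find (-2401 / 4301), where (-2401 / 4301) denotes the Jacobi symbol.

1

(-2401 / 4301)
  = (1900 / 4301)    [-2401 ≡ 1900 mod 4301]
  = (475 / 4301)    [4301 ≡ 5 mod 8 ⇒ (2 / 4301)^2 = +1]
  = (4301 / 475)    [QR: 4301 ≡ 1 mod 4, sign kept]
  = (26 / 475)    [4301 ≡ 26 mod 475]
  = -(13 / 475)    [475 ≡ 3 mod 8 ⇒ (2 / 475) = -1]
  = -(475 / 13)    [QR: 13 ≡ 1 mod 4, sign kept]
  = -(7 / 13)    [475 ≡ 7 mod 13]
  = -(13 / 7)    [QR: 13 ≡ 1 mod 4, sign kept]
  = -(6 / 7)    [13 ≡ 6 mod 7]
  = -(3 / 7)    [7 ≡ 7 mod 8 ⇒ (2 / 7) = +1]
  = (7 / 3)    [QR: both ≡ 3 mod 4, sign flips]
  = (1 / 3)    [7 ≡ 1 mod 3]
  = 1    [(1 / 3) = 1]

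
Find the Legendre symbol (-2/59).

(-2/59)
  = -(2/59)    [59 ≡ 3 mod 4 ⇒ (-1/59) = -1]
  = (1/59)    [59 ≡ 3 mod 8 ⇒ (2/59) = -1]
  = 1    [(1/59) = 1]

1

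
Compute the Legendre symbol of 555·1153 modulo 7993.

-1

By multiplicativity, (555·1153/7993) = (555/7993)·(1153/7993).
First factor (555/7993):
7993 ≡ 1 (mod 4), so quadratic reciprocity gives (555/7993) = (7993/555). Reduce: 7993 ≡ 223 (mod 555). Now have (223/555).
Both 223 ≡ 3 and 555 ≡ 3 (mod 4), so reciprocity gives (223/555) = -(555/223). Reduce: 555 ≡ 109 (mod 223). Now have -(109/223).
109 ≡ 1 (mod 4), so quadratic reciprocity gives (109/223) = (223/109). Reduce: 223 ≡ 5 (mod 109). Now have -(5/109).
5 ≡ 1 (mod 4), so quadratic reciprocity gives (5/109) = (109/5). Reduce: 109 ≡ 4 (mod 5). Now have -(4/5).
Factor out 2: 4 = 2^2. Since 5 ≡ 5 (mod 8), (2/5) = -1, and (2/5)^2 = +1. Now have -(1/5).
(1/5) = 1. Collecting the sign factors: -1.
Second factor (1153/7993):
1153 ≡ 1 (mod 4), so quadratic reciprocity gives (1153/7993) = (7993/1153). Reduce: 7993 ≡ 1075 (mod 1153). Now have (1075/1153).
1153 ≡ 1 (mod 4), so quadratic reciprocity gives (1075/1153) = (1153/1075). Reduce: 1153 ≡ 78 (mod 1075). Now have (78/1075).
Factor out 2: 78 = 2·39. Since 1075 ≡ 3 (mod 8), (2/1075) = -1. Now have -(39/1075).
Both 39 ≡ 3 and 1075 ≡ 3 (mod 4), so reciprocity gives (39/1075) = -(1075/39). Reduce: 1075 ≡ 22 (mod 39). Now have (22/39).
Factor out 2: 22 = 2·11. Since 39 ≡ 7 (mod 8), (2/39) = +1. Now have (11/39).
Both 11 ≡ 3 and 39 ≡ 3 (mod 4), so reciprocity gives (11/39) = -(39/11). Reduce: 39 ≡ 6 (mod 11). Now have -(6/11).
Factor out 2: 6 = 2·3. Since 11 ≡ 3 (mod 8), (2/11) = -1. Now have (3/11).
Both 3 ≡ 3 and 11 ≡ 3 (mod 4), so reciprocity gives (3/11) = -(11/3). Reduce: 11 ≡ 2 (mod 3). Now have -(2/3).
Factor out 2: 2 = 2. Since 3 ≡ 3 (mod 8), (2/3) = -1. Now have (1/3).
(1/3) = 1. Collecting the sign factors: 1.
Product: (-1)·(1) = -1.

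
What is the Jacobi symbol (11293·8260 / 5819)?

0

By multiplicativity, (11293·8260 / 5819) = (11293 / 5819)·(8260 / 5819).
First factor (11293 / 5819):
Reduce the numerator: 11293 ≡ 5474 (mod 5819), so (11293 / 5819) = (5474 / 5819).
Factor out 2: 5474 = 2·2737. Since 5819 ≡ 3 (mod 8), (2 / 5819) = -1. Now have -(2737 / 5819).
2737 ≡ 1 (mod 4), so quadratic reciprocity gives (2737 / 5819) = (5819 / 2737). Reduce: 5819 ≡ 345 (mod 2737). Now have -(345 / 2737).
345 ≡ 1 (mod 4), so quadratic reciprocity gives (345 / 2737) = (2737 / 345). Reduce: 2737 ≡ 322 (mod 345). Now have -(322 / 345).
Factor out 2: 322 = 2·161. Since 345 ≡ 1 (mod 8), (2 / 345) = +1. Now have -(161 / 345).
161 ≡ 1 (mod 4), so quadratic reciprocity gives (161 / 345) = (345 / 161). Reduce: 345 ≡ 23 (mod 161). Now have -(23 / 161).
161 ≡ 1 (mod 4), so quadratic reciprocity gives (23 / 161) = (161 / 23). Reduce: 161 ≡ 0 (mod 23). Now have -(0 / 23).
The numerator is now 0 with denominator 23 > 1: the symbol is 0.
Second factor (8260 / 5819):
Reduce the numerator: 8260 ≡ 2441 (mod 5819), so (8260 / 5819) = (2441 / 5819).
2441 ≡ 1 (mod 4), so quadratic reciprocity gives (2441 / 5819) = (5819 / 2441). Reduce: 5819 ≡ 937 (mod 2441). Now have (937 / 2441).
937 ≡ 1 (mod 4), so quadratic reciprocity gives (937 / 2441) = (2441 / 937). Reduce: 2441 ≡ 567 (mod 937). Now have (567 / 937).
937 ≡ 1 (mod 4), so quadratic reciprocity gives (567 / 937) = (937 / 567). Reduce: 937 ≡ 370 (mod 567). Now have (370 / 567).
Factor out 2: 370 = 2·185. Since 567 ≡ 7 (mod 8), (2 / 567) = +1. Now have (185 / 567).
185 ≡ 1 (mod 4), so quadratic reciprocity gives (185 / 567) = (567 / 185). Reduce: 567 ≡ 12 (mod 185). Now have (12 / 185).
Factor out 2: 12 = 2^2·3. Since 185 ≡ 1 (mod 8), (2 / 185) = +1, and (2 / 185)^2 = +1. Now have (3 / 185).
185 ≡ 1 (mod 4), so quadratic reciprocity gives (3 / 185) = (185 / 3). Reduce: 185 ≡ 2 (mod 3). Now have (2 / 3).
Factor out 2: 2 = 2. Since 3 ≡ 3 (mod 8), (2 / 3) = -1. Now have -(1 / 3).
(1 / 3) = 1. Collecting the sign factors: -1.
Product: (0)·(-1) = 0.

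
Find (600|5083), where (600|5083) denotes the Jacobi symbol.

(600|5083)
  = -(75|5083)    [5083 ≡ 3 mod 8 ⇒ (2|5083)^3 = -1]
  = (5083|75)    [QR: both ≡ 3 mod 4, sign flips]
  = (58|75)    [5083 ≡ 58 mod 75]
  = -(29|75)    [75 ≡ 3 mod 8 ⇒ (2|75) = -1]
  = -(75|29)    [QR: 29 ≡ 1 mod 4, sign kept]
  = -(17|29)    [75 ≡ 17 mod 29]
  = -(29|17)    [QR: 17 ≡ 1 mod 4, sign kept]
  = -(12|17)    [29 ≡ 12 mod 17]
  = -(3|17)    [17 ≡ 1 mod 8 ⇒ (2|17)^2 = +1]
  = -(17|3)    [QR: 17 ≡ 1 mod 4, sign kept]
  = -(2|3)    [17 ≡ 2 mod 3]
  = (1|3)    [3 ≡ 3 mod 8 ⇒ (2|3) = -1]
  = 1    [(1|3) = 1]

1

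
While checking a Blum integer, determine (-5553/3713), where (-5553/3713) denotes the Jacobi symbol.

1

Reduce the numerator: -5553 ≡ 1873 (mod 3713), so (-5553/3713) = (1873/3713).
1873 ≡ 1 (mod 4), so quadratic reciprocity gives (1873/3713) = (3713/1873). Reduce: 3713 ≡ 1840 (mod 1873). Now have (1840/1873).
Factor out 2: 1840 = 2^4·115. Since 1873 ≡ 1 (mod 8), (2/1873) = +1, and (2/1873)^4 = +1. Now have (115/1873).
1873 ≡ 1 (mod 4), so quadratic reciprocity gives (115/1873) = (1873/115). Reduce: 1873 ≡ 33 (mod 115). Now have (33/115).
33 ≡ 1 (mod 4), so quadratic reciprocity gives (33/115) = (115/33). Reduce: 115 ≡ 16 (mod 33). Now have (16/33).
Factor out 2: 16 = 2^4. Since 33 ≡ 1 (mod 8), (2/33) = +1, and (2/33)^4 = +1. Now have (1/33).
(1/33) = 1. Collecting the sign factors: 1.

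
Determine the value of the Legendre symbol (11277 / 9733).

Reduce the numerator: 11277 ≡ 1544 (mod 9733), so (11277 / 9733) = (1544 / 9733).
Factor out 2: 1544 = 2^3·193. Since 9733 ≡ 5 (mod 8), (2 / 9733) = -1, and (2 / 9733)^3 = -1. Now have -(193 / 9733).
193 ≡ 1 (mod 4), so quadratic reciprocity gives (193 / 9733) = (9733 / 193). Reduce: 9733 ≡ 83 (mod 193). Now have -(83 / 193).
193 ≡ 1 (mod 4), so quadratic reciprocity gives (83 / 193) = (193 / 83). Reduce: 193 ≡ 27 (mod 83). Now have -(27 / 83).
Both 27 ≡ 3 and 83 ≡ 3 (mod 4), so reciprocity gives (27 / 83) = -(83 / 27). Reduce: 83 ≡ 2 (mod 27). Now have (2 / 27).
Factor out 2: 2 = 2. Since 27 ≡ 3 (mod 8), (2 / 27) = -1. Now have -(1 / 27).
(1 / 27) = 1. Collecting the sign factors: -1.

-1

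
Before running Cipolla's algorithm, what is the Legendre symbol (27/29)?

29 ≡ 1 (mod 4), so quadratic reciprocity gives (27/29) = (29/27). Reduce: 29 ≡ 2 (mod 27). Now have (2/27).
Factor out 2: 2 = 2. Since 27 ≡ 3 (mod 8), (2/27) = -1. Now have -(1/27).
(1/27) = 1. Collecting the sign factors: -1.

-1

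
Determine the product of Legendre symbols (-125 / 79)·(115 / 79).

-1

By multiplicativity, (-125·115 / 79) = (-125 / 79)·(115 / 79).
First factor (-125 / 79):
Reduce the numerator: -125 ≡ 33 (mod 79), so (-125 / 79) = (33 / 79).
33 ≡ 1 (mod 4), so quadratic reciprocity gives (33 / 79) = (79 / 33). Reduce: 79 ≡ 13 (mod 33). Now have (13 / 33).
13 ≡ 1 (mod 4), so quadratic reciprocity gives (13 / 33) = (33 / 13). Reduce: 33 ≡ 7 (mod 13). Now have (7 / 13).
13 ≡ 1 (mod 4), so quadratic reciprocity gives (7 / 13) = (13 / 7). Reduce: 13 ≡ 6 (mod 7). Now have (6 / 7).
Factor out 2: 6 = 2·3. Since 7 ≡ 7 (mod 8), (2 / 7) = +1. Now have (3 / 7).
Both 3 ≡ 3 and 7 ≡ 3 (mod 4), so reciprocity gives (3 / 7) = -(7 / 3). Reduce: 7 ≡ 1 (mod 3). Now have -(1 / 3).
(1 / 3) = 1. Collecting the sign factors: -1.
Second factor (115 / 79):
Reduce the numerator: 115 ≡ 36 (mod 79), so (115 / 79) = (36 / 79).
Factor out 2: 36 = 2^2·9. Since 79 ≡ 7 (mod 8), (2 / 79) = +1, and (2 / 79)^2 = +1. Now have (9 / 79).
9 ≡ 1 (mod 4), so quadratic reciprocity gives (9 / 79) = (79 / 9). Reduce: 79 ≡ 7 (mod 9). Now have (7 / 9).
9 ≡ 1 (mod 4), so quadratic reciprocity gives (7 / 9) = (9 / 7). Reduce: 9 ≡ 2 (mod 7). Now have (2 / 7).
Factor out 2: 2 = 2. Since 7 ≡ 7 (mod 8), (2 / 7) = +1. Now have (1 / 7).
(1 / 7) = 1. Collecting the sign factors: 1.
Product: (-1)·(1) = -1.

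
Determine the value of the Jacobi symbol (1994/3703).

(1994/3703)
  = (997/3703)    [3703 ≡ 7 mod 8 ⇒ (2/3703) = +1]
  = (3703/997)    [QR: 997 ≡ 1 mod 4, sign kept]
  = (712/997)    [3703 ≡ 712 mod 997]
  = -(89/997)    [997 ≡ 5 mod 8 ⇒ (2/997)^3 = -1]
  = -(997/89)    [QR: 89 ≡ 1 mod 4, sign kept]
  = -(18/89)    [997 ≡ 18 mod 89]
  = -(9/89)    [89 ≡ 1 mod 8 ⇒ (2/89) = +1]
  = -(89/9)    [QR: 9 ≡ 1 mod 4, sign kept]
  = -(8/9)    [89 ≡ 8 mod 9]
  = -(1/9)    [9 ≡ 1 mod 8 ⇒ (2/9)^3 = +1]
  = -1    [(1/9) = 1]

-1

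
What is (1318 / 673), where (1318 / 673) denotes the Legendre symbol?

(1318 / 673)
  = (645 / 673)    [1318 ≡ 645 mod 673]
  = (673 / 645)    [QR: 645 ≡ 1 mod 4, sign kept]
  = (28 / 645)    [673 ≡ 28 mod 645]
  = (7 / 645)    [645 ≡ 5 mod 8 ⇒ (2 / 645)^2 = +1]
  = (645 / 7)    [QR: 645 ≡ 1 mod 4, sign kept]
  = (1 / 7)    [645 ≡ 1 mod 7]
  = 1    [(1 / 7) = 1]

1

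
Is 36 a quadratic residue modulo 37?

yes

(36/37)
  = (9/37)    [37 ≡ 5 mod 8 ⇒ (2/37)^2 = +1]
  = (37/9)    [QR: 9 ≡ 1 mod 4, sign kept]
  = (1/9)    [37 ≡ 1 mod 9]
  = 1    [(1/9) = 1]
The Legendre symbol is 1, so x^2 ≡ 36 (mod 37) has solution.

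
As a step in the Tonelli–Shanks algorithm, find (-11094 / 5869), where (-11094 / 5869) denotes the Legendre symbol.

Pull out -1: (-11094 / 5869) = (-1 / 5869)·(11094 / 5869). Since 5869 ≡ 1 (mod 4), (-1 / 5869) = +1. Now have (11094 / 5869).
Reduce the numerator: 11094 ≡ 5225 (mod 5869), so (11094 / 5869) = (5225 / 5869).
5225 ≡ 1 (mod 4), so quadratic reciprocity gives (5225 / 5869) = (5869 / 5225). Reduce: 5869 ≡ 644 (mod 5225). Now have (644 / 5225).
Factor out 2: 644 = 2^2·161. Since 5225 ≡ 1 (mod 8), (2 / 5225) = +1, and (2 / 5225)^2 = +1. Now have (161 / 5225).
161 ≡ 1 (mod 4), so quadratic reciprocity gives (161 / 5225) = (5225 / 161). Reduce: 5225 ≡ 73 (mod 161). Now have (73 / 161).
73 ≡ 1 (mod 4), so quadratic reciprocity gives (73 / 161) = (161 / 73). Reduce: 161 ≡ 15 (mod 73). Now have (15 / 73).
73 ≡ 1 (mod 4), so quadratic reciprocity gives (15 / 73) = (73 / 15). Reduce: 73 ≡ 13 (mod 15). Now have (13 / 15).
13 ≡ 1 (mod 4), so quadratic reciprocity gives (13 / 15) = (15 / 13). Reduce: 15 ≡ 2 (mod 13). Now have (2 / 13).
Factor out 2: 2 = 2. Since 13 ≡ 5 (mod 8), (2 / 13) = -1. Now have -(1 / 13).
(1 / 13) = 1. Collecting the sign factors: -1.

-1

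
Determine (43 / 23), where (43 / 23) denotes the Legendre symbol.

(43 / 23)
  = (20 / 23)    [43 ≡ 20 mod 23]
  = (5 / 23)    [23 ≡ 7 mod 8 ⇒ (2 / 23)^2 = +1]
  = (23 / 5)    [QR: 5 ≡ 1 mod 4, sign kept]
  = (3 / 5)    [23 ≡ 3 mod 5]
  = (5 / 3)    [QR: 5 ≡ 1 mod 4, sign kept]
  = (2 / 3)    [5 ≡ 2 mod 3]
  = -(1 / 3)    [3 ≡ 3 mod 8 ⇒ (2 / 3) = -1]
  = -1    [(1 / 3) = 1]

-1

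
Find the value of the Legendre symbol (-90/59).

1

(-90/59)
  = (28/59)    [-90 ≡ 28 mod 59]
  = (7/59)    [59 ≡ 3 mod 8 ⇒ (2/59)^2 = +1]
  = -(59/7)    [QR: both ≡ 3 mod 4, sign flips]
  = -(3/7)    [59 ≡ 3 mod 7]
  = (7/3)    [QR: both ≡ 3 mod 4, sign flips]
  = (1/3)    [7 ≡ 1 mod 3]
  = 1    [(1/3) = 1]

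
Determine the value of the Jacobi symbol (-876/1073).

1

Reduce the numerator: -876 ≡ 197 (mod 1073), so (-876/1073) = (197/1073).
197 ≡ 1 (mod 4), so quadratic reciprocity gives (197/1073) = (1073/197). Reduce: 1073 ≡ 88 (mod 197). Now have (88/197).
Factor out 2: 88 = 2^3·11. Since 197 ≡ 5 (mod 8), (2/197) = -1, and (2/197)^3 = -1. Now have -(11/197).
197 ≡ 1 (mod 4), so quadratic reciprocity gives (11/197) = (197/11). Reduce: 197 ≡ 10 (mod 11). Now have -(10/11).
Factor out 2: 10 = 2·5. Since 11 ≡ 3 (mod 8), (2/11) = -1. Now have (5/11).
5 ≡ 1 (mod 4), so quadratic reciprocity gives (5/11) = (11/5). Reduce: 11 ≡ 1 (mod 5). Now have (1/5).
(1/5) = 1. Collecting the sign factors: 1.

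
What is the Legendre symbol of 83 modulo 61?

1

(83 / 61)
  = (22 / 61)    [83 ≡ 22 mod 61]
  = -(11 / 61)    [61 ≡ 5 mod 8 ⇒ (2 / 61) = -1]
  = -(61 / 11)    [QR: 61 ≡ 1 mod 4, sign kept]
  = -(6 / 11)    [61 ≡ 6 mod 11]
  = (3 / 11)    [11 ≡ 3 mod 8 ⇒ (2 / 11) = -1]
  = -(11 / 3)    [QR: both ≡ 3 mod 4, sign flips]
  = -(2 / 3)    [11 ≡ 2 mod 3]
  = (1 / 3)    [3 ≡ 3 mod 8 ⇒ (2 / 3) = -1]
  = 1    [(1 / 3) = 1]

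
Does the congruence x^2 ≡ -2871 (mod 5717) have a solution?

no

Reduce the numerator: -2871 ≡ 2846 (mod 5717), so (-2871|5717) = (2846|5717).
Factor out 2: 2846 = 2·1423. Since 5717 ≡ 5 (mod 8), (2|5717) = -1. Now have -(1423|5717).
5717 ≡ 1 (mod 4), so quadratic reciprocity gives (1423|5717) = (5717|1423). Reduce: 5717 ≡ 25 (mod 1423). Now have -(25|1423).
25 ≡ 1 (mod 4), so quadratic reciprocity gives (25|1423) = (1423|25). Reduce: 1423 ≡ 23 (mod 25). Now have -(23|25).
25 ≡ 1 (mod 4), so quadratic reciprocity gives (23|25) = (25|23). Reduce: 25 ≡ 2 (mod 23). Now have -(2|23).
Factor out 2: 2 = 2. Since 23 ≡ 7 (mod 8), (2|23) = +1. Now have -(1|23).
(1|23) = 1. Collecting the sign factors: -1.
(-2871|5717) = -1, and 5717 is prime, so -2871 is not a quadratic residue mod 5717.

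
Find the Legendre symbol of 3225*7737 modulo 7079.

By multiplicativity, (3225·7737|7079) = (3225|7079)·(7737|7079).
First factor (3225|7079):
(3225|7079)
  = (7079|3225)    [QR: 3225 ≡ 1 mod 4, sign kept]
  = (629|3225)    [7079 ≡ 629 mod 3225]
  = (3225|629)    [QR: 629 ≡ 1 mod 4, sign kept]
  = (80|629)    [3225 ≡ 80 mod 629]
  = (5|629)    [629 ≡ 5 mod 8 ⇒ (2|629)^4 = +1]
  = (629|5)    [QR: 5 ≡ 1 mod 4, sign kept]
  = (4|5)    [629 ≡ 4 mod 5]
  = (1|5)    [5 ≡ 5 mod 8 ⇒ (2|5)^2 = +1]
  = 1    [(1|5) = 1]
Second factor (7737|7079):
(7737|7079)
  = (658|7079)    [7737 ≡ 658 mod 7079]
  = (329|7079)    [7079 ≡ 7 mod 8 ⇒ (2|7079) = +1]
  = (7079|329)    [QR: 329 ≡ 1 mod 4, sign kept]
  = (170|329)    [7079 ≡ 170 mod 329]
  = (85|329)    [329 ≡ 1 mod 8 ⇒ (2|329) = +1]
  = (329|85)    [QR: 85 ≡ 1 mod 4, sign kept]
  = (74|85)    [329 ≡ 74 mod 85]
  = -(37|85)    [85 ≡ 5 mod 8 ⇒ (2|85) = -1]
  = -(85|37)    [QR: 37 ≡ 1 mod 4, sign kept]
  = -(11|37)    [85 ≡ 11 mod 37]
  = -(37|11)    [QR: 37 ≡ 1 mod 4, sign kept]
  = -(4|11)    [37 ≡ 4 mod 11]
  = -(1|11)    [11 ≡ 3 mod 8 ⇒ (2|11)^2 = +1]
  = -1    [(1|11) = 1]
Product: (1)·(-1) = -1.

-1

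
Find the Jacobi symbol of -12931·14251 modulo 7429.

By multiplicativity, (-12931·14251/7429) = (-12931/7429)·(14251/7429).
First factor (-12931/7429):
(-12931/7429)
  = (12931/7429)    [7429 ≡ 1 mod 4 ⇒ (-1/7429) = +1]
  = (5502/7429)    [12931 ≡ 5502 mod 7429]
  = -(2751/7429)    [7429 ≡ 5 mod 8 ⇒ (2/7429) = -1]
  = -(7429/2751)    [QR: 7429 ≡ 1 mod 4, sign kept]
  = -(1927/2751)    [7429 ≡ 1927 mod 2751]
  = (2751/1927)    [QR: both ≡ 3 mod 4, sign flips]
  = (824/1927)    [2751 ≡ 824 mod 1927]
  = (103/1927)    [1927 ≡ 7 mod 8 ⇒ (2/1927)^3 = +1]
  = -(1927/103)    [QR: both ≡ 3 mod 4, sign flips]
  = -(73/103)    [1927 ≡ 73 mod 103]
  = -(103/73)    [QR: 73 ≡ 1 mod 4, sign kept]
  = -(30/73)    [103 ≡ 30 mod 73]
  = -(15/73)    [73 ≡ 1 mod 8 ⇒ (2/73) = +1]
  = -(73/15)    [QR: 73 ≡ 1 mod 4, sign kept]
  = -(13/15)    [73 ≡ 13 mod 15]
  = -(15/13)    [QR: 13 ≡ 1 mod 4, sign kept]
  = -(2/13)    [15 ≡ 2 mod 13]
  = (1/13)    [13 ≡ 5 mod 8 ⇒ (2/13) = -1]
  = 1    [(1/13) = 1]
Second factor (14251/7429):
(14251/7429)
  = (6822/7429)    [14251 ≡ 6822 mod 7429]
  = -(3411/7429)    [7429 ≡ 5 mod 8 ⇒ (2/7429) = -1]
  = -(7429/3411)    [QR: 7429 ≡ 1 mod 4, sign kept]
  = -(607/3411)    [7429 ≡ 607 mod 3411]
  = (3411/607)    [QR: both ≡ 3 mod 4, sign flips]
  = (376/607)    [3411 ≡ 376 mod 607]
  = (47/607)    [607 ≡ 7 mod 8 ⇒ (2/607)^3 = +1]
  = -(607/47)    [QR: both ≡ 3 mod 4, sign flips]
  = -(43/47)    [607 ≡ 43 mod 47]
  = (47/43)    [QR: both ≡ 3 mod 4, sign flips]
  = (4/43)    [47 ≡ 4 mod 43]
  = (1/43)    [43 ≡ 3 mod 8 ⇒ (2/43)^2 = +1]
  = 1    [(1/43) = 1]
Product: (1)·(1) = 1.

1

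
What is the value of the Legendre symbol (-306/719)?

Pull out -1: (-306/719) = (-1/719)·(306/719). Since 719 ≡ 3 (mod 4), (-1/719) = -1. Now have -(306/719).
Factor out 2: 306 = 2·153. Since 719 ≡ 7 (mod 8), (2/719) = +1. Now have -(153/719).
153 ≡ 1 (mod 4), so quadratic reciprocity gives (153/719) = (719/153). Reduce: 719 ≡ 107 (mod 153). Now have -(107/153).
153 ≡ 1 (mod 4), so quadratic reciprocity gives (107/153) = (153/107). Reduce: 153 ≡ 46 (mod 107). Now have -(46/107).
Factor out 2: 46 = 2·23. Since 107 ≡ 3 (mod 8), (2/107) = -1. Now have (23/107).
Both 23 ≡ 3 and 107 ≡ 3 (mod 4), so reciprocity gives (23/107) = -(107/23). Reduce: 107 ≡ 15 (mod 23). Now have -(15/23).
Both 15 ≡ 3 and 23 ≡ 3 (mod 4), so reciprocity gives (15/23) = -(23/15). Reduce: 23 ≡ 8 (mod 15). Now have (8/15).
Factor out 2: 8 = 2^3. Since 15 ≡ 7 (mod 8), (2/15) = +1, and (2/15)^3 = +1. Now have (1/15).
(1/15) = 1. Collecting the sign factors: 1.

1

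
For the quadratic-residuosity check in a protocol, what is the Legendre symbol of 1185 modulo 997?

-1

(1185/997)
  = (188/997)    [1185 ≡ 188 mod 997]
  = (47/997)    [997 ≡ 5 mod 8 ⇒ (2/997)^2 = +1]
  = (997/47)    [QR: 997 ≡ 1 mod 4, sign kept]
  = (10/47)    [997 ≡ 10 mod 47]
  = (5/47)    [47 ≡ 7 mod 8 ⇒ (2/47) = +1]
  = (47/5)    [QR: 5 ≡ 1 mod 4, sign kept]
  = (2/5)    [47 ≡ 2 mod 5]
  = -(1/5)    [5 ≡ 5 mod 8 ⇒ (2/5) = -1]
  = -1    [(1/5) = 1]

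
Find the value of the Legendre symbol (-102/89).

-1

Pull out -1: (-102/89) = (-1/89)·(102/89). Since 89 ≡ 1 (mod 4), (-1/89) = +1. Now have (102/89).
Reduce the numerator: 102 ≡ 13 (mod 89), so (102/89) = (13/89).
13 ≡ 1 (mod 4), so quadratic reciprocity gives (13/89) = (89/13). Reduce: 89 ≡ 11 (mod 13). Now have (11/13).
13 ≡ 1 (mod 4), so quadratic reciprocity gives (11/13) = (13/11). Reduce: 13 ≡ 2 (mod 11). Now have (2/11).
Factor out 2: 2 = 2. Since 11 ≡ 3 (mod 8), (2/11) = -1. Now have -(1/11).
(1/11) = 1. Collecting the sign factors: -1.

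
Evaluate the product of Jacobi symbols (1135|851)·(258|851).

By multiplicativity, (1135·258|851) = (1135|851)·(258|851).
First factor (1135|851):
(1135|851)
  = (284|851)    [1135 ≡ 284 mod 851]
  = (71|851)    [851 ≡ 3 mod 8 ⇒ (2|851)^2 = +1]
  = -(851|71)    [QR: both ≡ 3 mod 4, sign flips]
  = -(70|71)    [851 ≡ 70 mod 71]
  = -(35|71)    [71 ≡ 7 mod 8 ⇒ (2|71) = +1]
  = (71|35)    [QR: both ≡ 3 mod 4, sign flips]
  = (1|35)    [71 ≡ 1 mod 35]
  = 1    [(1|35) = 1]
Second factor (258|851):
(258|851)
  = -(129|851)    [851 ≡ 3 mod 8 ⇒ (2|851) = -1]
  = -(851|129)    [QR: 129 ≡ 1 mod 4, sign kept]
  = -(77|129)    [851 ≡ 77 mod 129]
  = -(129|77)    [QR: 77 ≡ 1 mod 4, sign kept]
  = -(52|77)    [129 ≡ 52 mod 77]
  = -(13|77)    [77 ≡ 5 mod 8 ⇒ (2|77)^2 = +1]
  = -(77|13)    [QR: 13 ≡ 1 mod 4, sign kept]
  = -(12|13)    [77 ≡ 12 mod 13]
  = -(3|13)    [13 ≡ 5 mod 8 ⇒ (2|13)^2 = +1]
  = -(13|3)    [QR: 13 ≡ 1 mod 4, sign kept]
  = -(1|3)    [13 ≡ 1 mod 3]
  = -1    [(1|3) = 1]
Product: (1)·(-1) = -1.

-1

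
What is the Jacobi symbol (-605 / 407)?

0

Pull out -1: (-605 / 407) = (-1 / 407)·(605 / 407). Since 407 ≡ 3 (mod 4), (-1 / 407) = -1. Now have -(605 / 407).
Reduce the numerator: 605 ≡ 198 (mod 407), so (605 / 407) = (198 / 407).
Factor out 2: 198 = 2·99. Since 407 ≡ 7 (mod 8), (2 / 407) = +1. Now have -(99 / 407).
Both 99 ≡ 3 and 407 ≡ 3 (mod 4), so reciprocity gives (99 / 407) = -(407 / 99). Reduce: 407 ≡ 11 (mod 99). Now have (11 / 99).
Both 11 ≡ 3 and 99 ≡ 3 (mod 4), so reciprocity gives (11 / 99) = -(99 / 11). Reduce: 99 ≡ 0 (mod 11). Now have -(0 / 11).
The numerator is now 0 with denominator 11 > 1: the symbol is 0.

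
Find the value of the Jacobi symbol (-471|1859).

-1

(-471|1859)
  = -(471|1859)    [1859 ≡ 3 mod 4 ⇒ (-1|1859) = -1]
  = (1859|471)    [QR: both ≡ 3 mod 4, sign flips]
  = (446|471)    [1859 ≡ 446 mod 471]
  = (223|471)    [471 ≡ 7 mod 8 ⇒ (2|471) = +1]
  = -(471|223)    [QR: both ≡ 3 mod 4, sign flips]
  = -(25|223)    [471 ≡ 25 mod 223]
  = -(223|25)    [QR: 25 ≡ 1 mod 4, sign kept]
  = -(23|25)    [223 ≡ 23 mod 25]
  = -(25|23)    [QR: 25 ≡ 1 mod 4, sign kept]
  = -(2|23)    [25 ≡ 2 mod 23]
  = -(1|23)    [23 ≡ 7 mod 8 ⇒ (2|23) = +1]
  = -1    [(1|23) = 1]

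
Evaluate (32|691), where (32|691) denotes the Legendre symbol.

-1

Factor out 2: 32 = 2^5. Since 691 ≡ 3 (mod 8), (2|691) = -1, and (2|691)^5 = -1. Now have -(1|691).
(1|691) = 1. Collecting the sign factors: -1.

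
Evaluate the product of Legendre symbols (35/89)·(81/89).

-1

By multiplicativity, (35·81/89) = (35/89)·(81/89).
First factor (35/89):
(35/89)
  = (89/35)    [QR: 89 ≡ 1 mod 4, sign kept]
  = (19/35)    [89 ≡ 19 mod 35]
  = -(35/19)    [QR: both ≡ 3 mod 4, sign flips]
  = -(16/19)    [35 ≡ 16 mod 19]
  = -(1/19)    [19 ≡ 3 mod 8 ⇒ (2/19)^4 = +1]
  = -1    [(1/19) = 1]
Second factor (81/89):
(81/89)
  = (89/81)    [QR: 81 ≡ 1 mod 4, sign kept]
  = (8/81)    [89 ≡ 8 mod 81]
  = (1/81)    [81 ≡ 1 mod 8 ⇒ (2/81)^3 = +1]
  = 1    [(1/81) = 1]
Product: (-1)·(1) = -1.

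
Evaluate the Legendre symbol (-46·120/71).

By multiplicativity, (-46·120/71) = (-46/71)·(120/71).
First factor (-46/71):
Pull out -1: (-46/71) = (-1/71)·(46/71). Since 71 ≡ 3 (mod 4), (-1/71) = -1. Now have -(46/71).
Factor out 2: 46 = 2·23. Since 71 ≡ 7 (mod 8), (2/71) = +1. Now have -(23/71).
Both 23 ≡ 3 and 71 ≡ 3 (mod 4), so reciprocity gives (23/71) = -(71/23). Reduce: 71 ≡ 2 (mod 23). Now have (2/23).
Factor out 2: 2 = 2. Since 23 ≡ 7 (mod 8), (2/23) = +1. Now have (1/23).
(1/23) = 1. Collecting the sign factors: 1.
Second factor (120/71):
Reduce the numerator: 120 ≡ 49 (mod 71), so (120/71) = (49/71).
49 ≡ 1 (mod 4), so quadratic reciprocity gives (49/71) = (71/49). Reduce: 71 ≡ 22 (mod 49). Now have (22/49).
Factor out 2: 22 = 2·11. Since 49 ≡ 1 (mod 8), (2/49) = +1. Now have (11/49).
49 ≡ 1 (mod 4), so quadratic reciprocity gives (11/49) = (49/11). Reduce: 49 ≡ 5 (mod 11). Now have (5/11).
5 ≡ 1 (mod 4), so quadratic reciprocity gives (5/11) = (11/5). Reduce: 11 ≡ 1 (mod 5). Now have (1/5).
(1/5) = 1. Collecting the sign factors: 1.
Product: (1)·(1) = 1.

1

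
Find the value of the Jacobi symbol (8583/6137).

(8583/6137)
  = (2446/6137)    [8583 ≡ 2446 mod 6137]
  = (1223/6137)    [6137 ≡ 1 mod 8 ⇒ (2/6137) = +1]
  = (6137/1223)    [QR: 6137 ≡ 1 mod 4, sign kept]
  = (22/1223)    [6137 ≡ 22 mod 1223]
  = (11/1223)    [1223 ≡ 7 mod 8 ⇒ (2/1223) = +1]
  = -(1223/11)    [QR: both ≡ 3 mod 4, sign flips]
  = -(2/11)    [1223 ≡ 2 mod 11]
  = (1/11)    [11 ≡ 3 mod 8 ⇒ (2/11) = -1]
  = 1    [(1/11) = 1]

1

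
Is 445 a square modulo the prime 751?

(445|751)
  = (751|445)    [QR: 445 ≡ 1 mod 4, sign kept]
  = (306|445)    [751 ≡ 306 mod 445]
  = -(153|445)    [445 ≡ 5 mod 8 ⇒ (2|445) = -1]
  = -(445|153)    [QR: 153 ≡ 1 mod 4, sign kept]
  = -(139|153)    [445 ≡ 139 mod 153]
  = -(153|139)    [QR: 153 ≡ 1 mod 4, sign kept]
  = -(14|139)    [153 ≡ 14 mod 139]
  = (7|139)    [139 ≡ 3 mod 8 ⇒ (2|139) = -1]
  = -(139|7)    [QR: both ≡ 3 mod 4, sign flips]
  = -(6|7)    [139 ≡ 6 mod 7]
  = -(3|7)    [7 ≡ 7 mod 8 ⇒ (2|7) = +1]
  = (7|3)    [QR: both ≡ 3 mod 4, sign flips]
  = (1|3)    [7 ≡ 1 mod 3]
  = 1    [(1|3) = 1]
(445|751) = 1, and 751 is prime, so 445 is a quadratic residue mod 751.

yes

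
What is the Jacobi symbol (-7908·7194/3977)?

1

By multiplicativity, (-7908·7194/3977) = (-7908/3977)·(7194/3977).
First factor (-7908/3977):
Reduce the numerator: -7908 ≡ 46 (mod 3977), so (-7908/3977) = (46/3977).
Factor out 2: 46 = 2·23. Since 3977 ≡ 1 (mod 8), (2/3977) = +1. Now have (23/3977).
3977 ≡ 1 (mod 4), so quadratic reciprocity gives (23/3977) = (3977/23). Reduce: 3977 ≡ 21 (mod 23). Now have (21/23).
21 ≡ 1 (mod 4), so quadratic reciprocity gives (21/23) = (23/21). Reduce: 23 ≡ 2 (mod 21). Now have (2/21).
Factor out 2: 2 = 2. Since 21 ≡ 5 (mod 8), (2/21) = -1. Now have -(1/21).
(1/21) = 1. Collecting the sign factors: -1.
Second factor (7194/3977):
Reduce the numerator: 7194 ≡ 3217 (mod 3977), so (7194/3977) = (3217/3977).
3217 ≡ 1 (mod 4), so quadratic reciprocity gives (3217/3977) = (3977/3217). Reduce: 3977 ≡ 760 (mod 3217). Now have (760/3217).
Factor out 2: 760 = 2^3·95. Since 3217 ≡ 1 (mod 8), (2/3217) = +1, and (2/3217)^3 = +1. Now have (95/3217).
3217 ≡ 1 (mod 4), so quadratic reciprocity gives (95/3217) = (3217/95). Reduce: 3217 ≡ 82 (mod 95). Now have (82/95).
Factor out 2: 82 = 2·41. Since 95 ≡ 7 (mod 8), (2/95) = +1. Now have (41/95).
41 ≡ 1 (mod 4), so quadratic reciprocity gives (41/95) = (95/41). Reduce: 95 ≡ 13 (mod 41). Now have (13/41).
13 ≡ 1 (mod 4), so quadratic reciprocity gives (13/41) = (41/13). Reduce: 41 ≡ 2 (mod 13). Now have (2/13).
Factor out 2: 2 = 2. Since 13 ≡ 5 (mod 8), (2/13) = -1. Now have -(1/13).
(1/13) = 1. Collecting the sign factors: -1.
Product: (-1)·(-1) = 1.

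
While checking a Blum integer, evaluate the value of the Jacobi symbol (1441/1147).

1

(1441/1147)
  = (294/1147)    [1441 ≡ 294 mod 1147]
  = -(147/1147)    [1147 ≡ 3 mod 8 ⇒ (2/1147) = -1]
  = (1147/147)    [QR: both ≡ 3 mod 4, sign flips]
  = (118/147)    [1147 ≡ 118 mod 147]
  = -(59/147)    [147 ≡ 3 mod 8 ⇒ (2/147) = -1]
  = (147/59)    [QR: both ≡ 3 mod 4, sign flips]
  = (29/59)    [147 ≡ 29 mod 59]
  = (59/29)    [QR: 29 ≡ 1 mod 4, sign kept]
  = (1/29)    [59 ≡ 1 mod 29]
  = 1    [(1/29) = 1]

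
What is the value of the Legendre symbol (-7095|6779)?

1

Reduce the numerator: -7095 ≡ 6463 (mod 6779), so (-7095|6779) = (6463|6779).
Both 6463 ≡ 3 and 6779 ≡ 3 (mod 4), so reciprocity gives (6463|6779) = -(6779|6463). Reduce: 6779 ≡ 316 (mod 6463). Now have -(316|6463).
Factor out 2: 316 = 2^2·79. Since 6463 ≡ 7 (mod 8), (2|6463) = +1, and (2|6463)^2 = +1. Now have -(79|6463).
Both 79 ≡ 3 and 6463 ≡ 3 (mod 4), so reciprocity gives (79|6463) = -(6463|79). Reduce: 6463 ≡ 64 (mod 79). Now have (64|79).
Factor out 2: 64 = 2^6. Since 79 ≡ 7 (mod 8), (2|79) = +1, and (2|79)^6 = +1. Now have (1|79).
(1|79) = 1. Collecting the sign factors: 1.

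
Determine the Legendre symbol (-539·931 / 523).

-1

By multiplicativity, (-539·931 / 523) = (-539 / 523)·(931 / 523).
First factor (-539 / 523):
(-539 / 523)
  = (507 / 523)    [-539 ≡ 507 mod 523]
  = -(523 / 507)    [QR: both ≡ 3 mod 4, sign flips]
  = -(16 / 507)    [523 ≡ 16 mod 507]
  = -(1 / 507)    [507 ≡ 3 mod 8 ⇒ (2 / 507)^4 = +1]
  = -1    [(1 / 507) = 1]
Second factor (931 / 523):
(931 / 523)
  = (408 / 523)    [931 ≡ 408 mod 523]
  = -(51 / 523)    [523 ≡ 3 mod 8 ⇒ (2 / 523)^3 = -1]
  = (523 / 51)    [QR: both ≡ 3 mod 4, sign flips]
  = (13 / 51)    [523 ≡ 13 mod 51]
  = (51 / 13)    [QR: 13 ≡ 1 mod 4, sign kept]
  = (12 / 13)    [51 ≡ 12 mod 13]
  = (3 / 13)    [13 ≡ 5 mod 8 ⇒ (2 / 13)^2 = +1]
  = (13 / 3)    [QR: 13 ≡ 1 mod 4, sign kept]
  = (1 / 3)    [13 ≡ 1 mod 3]
  = 1    [(1 / 3) = 1]
Product: (-1)·(1) = -1.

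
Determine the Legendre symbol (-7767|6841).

(-7767|6841)
  = (5915|6841)    [-7767 ≡ 5915 mod 6841]
  = (6841|5915)    [QR: 6841 ≡ 1 mod 4, sign kept]
  = (926|5915)    [6841 ≡ 926 mod 5915]
  = -(463|5915)    [5915 ≡ 3 mod 8 ⇒ (2|5915) = -1]
  = (5915|463)    [QR: both ≡ 3 mod 4, sign flips]
  = (359|463)    [5915 ≡ 359 mod 463]
  = -(463|359)    [QR: both ≡ 3 mod 4, sign flips]
  = -(104|359)    [463 ≡ 104 mod 359]
  = -(13|359)    [359 ≡ 7 mod 8 ⇒ (2|359)^3 = +1]
  = -(359|13)    [QR: 13 ≡ 1 mod 4, sign kept]
  = -(8|13)    [359 ≡ 8 mod 13]
  = (1|13)    [13 ≡ 5 mod 8 ⇒ (2|13)^3 = -1]
  = 1    [(1|13) = 1]

1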